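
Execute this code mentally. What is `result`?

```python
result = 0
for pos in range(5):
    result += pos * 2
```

Let's trace through this code step by step.

Initialize: result = 0
Entering loop: for pos in range(5):

After execution: result = 20
20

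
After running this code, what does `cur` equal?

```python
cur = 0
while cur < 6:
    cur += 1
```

Let's trace through this code step by step.

Initialize: cur = 0
Entering loop: while cur < 6:

After execution: cur = 6
6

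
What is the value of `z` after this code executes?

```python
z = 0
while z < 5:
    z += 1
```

Let's trace through this code step by step.

Initialize: z = 0
Entering loop: while z < 5:

After execution: z = 5
5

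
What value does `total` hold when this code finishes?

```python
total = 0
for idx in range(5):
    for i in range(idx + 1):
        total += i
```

Let's trace through this code step by step.

Initialize: total = 0
Entering loop: for idx in range(5):

After execution: total = 20
20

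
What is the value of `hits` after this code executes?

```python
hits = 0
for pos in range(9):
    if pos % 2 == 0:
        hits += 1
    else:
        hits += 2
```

Let's trace through this code step by step.

Initialize: hits = 0
Entering loop: for pos in range(9):

After execution: hits = 13
13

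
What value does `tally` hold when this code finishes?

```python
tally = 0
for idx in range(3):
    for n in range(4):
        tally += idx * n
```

Let's trace through this code step by step.

Initialize: tally = 0
Entering loop: for idx in range(3):

After execution: tally = 18
18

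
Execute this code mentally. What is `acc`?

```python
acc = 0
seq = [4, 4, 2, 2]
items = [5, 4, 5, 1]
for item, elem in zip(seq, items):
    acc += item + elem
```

Let's trace through this code step by step.

Initialize: acc = 0
Initialize: seq = [4, 4, 2, 2]
Initialize: items = [5, 4, 5, 1]
Entering loop: for item, elem in zip(seq, items):

After execution: acc = 27
27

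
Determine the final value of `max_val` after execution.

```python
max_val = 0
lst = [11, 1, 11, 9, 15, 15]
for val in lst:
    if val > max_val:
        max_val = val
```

Let's trace through this code step by step.

Initialize: max_val = 0
Initialize: lst = [11, 1, 11, 9, 15, 15]
Entering loop: for val in lst:

After execution: max_val = 15
15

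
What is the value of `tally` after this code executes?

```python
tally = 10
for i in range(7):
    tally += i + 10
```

Let's trace through this code step by step.

Initialize: tally = 10
Entering loop: for i in range(7):

After execution: tally = 101
101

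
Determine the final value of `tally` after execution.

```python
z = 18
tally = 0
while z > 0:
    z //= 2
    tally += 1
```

Let's trace through this code step by step.

Initialize: z = 18
Initialize: tally = 0
Entering loop: while z > 0:

After execution: tally = 5
5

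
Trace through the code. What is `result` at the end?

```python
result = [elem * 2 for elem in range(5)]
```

Let's trace through this code step by step.

Initialize: result = [elem * 2 for elem in range(5)]

After execution: result = [0, 2, 4, 6, 8]
[0, 2, 4, 6, 8]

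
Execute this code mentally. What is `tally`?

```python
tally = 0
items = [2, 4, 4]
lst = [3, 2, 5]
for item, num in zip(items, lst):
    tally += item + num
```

Let's trace through this code step by step.

Initialize: tally = 0
Initialize: items = [2, 4, 4]
Initialize: lst = [3, 2, 5]
Entering loop: for item, num in zip(items, lst):

After execution: tally = 20
20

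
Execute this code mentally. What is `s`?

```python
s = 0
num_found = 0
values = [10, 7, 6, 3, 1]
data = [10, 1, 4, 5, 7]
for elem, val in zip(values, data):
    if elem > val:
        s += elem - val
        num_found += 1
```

Let's trace through this code step by step.

Initialize: s = 0
Initialize: num_found = 0
Initialize: values = [10, 7, 6, 3, 1]
Initialize: data = [10, 1, 4, 5, 7]
Entering loop: for elem, val in zip(values, data):

After execution: s = 8
8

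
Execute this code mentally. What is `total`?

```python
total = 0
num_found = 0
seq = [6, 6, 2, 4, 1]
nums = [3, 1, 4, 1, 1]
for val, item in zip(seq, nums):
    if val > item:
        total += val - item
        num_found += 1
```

Let's trace through this code step by step.

Initialize: total = 0
Initialize: num_found = 0
Initialize: seq = [6, 6, 2, 4, 1]
Initialize: nums = [3, 1, 4, 1, 1]
Entering loop: for val, item in zip(seq, nums):

After execution: total = 11
11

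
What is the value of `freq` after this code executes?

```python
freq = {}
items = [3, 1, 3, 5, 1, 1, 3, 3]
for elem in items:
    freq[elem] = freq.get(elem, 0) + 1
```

Let's trace through this code step by step.

Initialize: freq = {}
Initialize: items = [3, 1, 3, 5, 1, 1, 3, 3]
Entering loop: for elem in items:

After execution: freq = {3: 4, 1: 3, 5: 1}
{3: 4, 1: 3, 5: 1}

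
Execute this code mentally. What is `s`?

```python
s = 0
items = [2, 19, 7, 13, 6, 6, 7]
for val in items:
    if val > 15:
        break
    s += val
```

Let's trace through this code step by step.

Initialize: s = 0
Initialize: items = [2, 19, 7, 13, 6, 6, 7]
Entering loop: for val in items:

After execution: s = 2
2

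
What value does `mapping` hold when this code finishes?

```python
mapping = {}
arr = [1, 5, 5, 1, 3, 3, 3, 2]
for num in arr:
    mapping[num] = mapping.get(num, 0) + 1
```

Let's trace through this code step by step.

Initialize: mapping = {}
Initialize: arr = [1, 5, 5, 1, 3, 3, 3, 2]
Entering loop: for num in arr:

After execution: mapping = {1: 2, 5: 2, 3: 3, 2: 1}
{1: 2, 5: 2, 3: 3, 2: 1}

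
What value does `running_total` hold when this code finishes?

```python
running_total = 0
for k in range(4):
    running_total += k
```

Let's trace through this code step by step.

Initialize: running_total = 0
Entering loop: for k in range(4):

After execution: running_total = 6
6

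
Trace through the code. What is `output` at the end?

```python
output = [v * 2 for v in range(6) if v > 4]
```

Let's trace through this code step by step.

Initialize: output = [v * 2 for v in range(6) if v > 4]

After execution: output = [10]
[10]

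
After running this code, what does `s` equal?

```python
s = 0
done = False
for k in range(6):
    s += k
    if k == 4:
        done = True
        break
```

Let's trace through this code step by step.

Initialize: s = 0
Initialize: done = False
Entering loop: for k in range(6):

After execution: s = 10
10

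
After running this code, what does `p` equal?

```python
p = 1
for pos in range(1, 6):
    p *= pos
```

Let's trace through this code step by step.

Initialize: p = 1
Entering loop: for pos in range(1, 6):

After execution: p = 120
120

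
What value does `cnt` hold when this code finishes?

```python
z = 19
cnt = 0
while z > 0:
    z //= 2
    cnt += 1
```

Let's trace through this code step by step.

Initialize: z = 19
Initialize: cnt = 0
Entering loop: while z > 0:

After execution: cnt = 5
5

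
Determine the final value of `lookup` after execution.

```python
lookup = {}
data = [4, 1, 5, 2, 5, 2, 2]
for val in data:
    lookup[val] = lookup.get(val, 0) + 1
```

Let's trace through this code step by step.

Initialize: lookup = {}
Initialize: data = [4, 1, 5, 2, 5, 2, 2]
Entering loop: for val in data:

After execution: lookup = {4: 1, 1: 1, 5: 2, 2: 3}
{4: 1, 1: 1, 5: 2, 2: 3}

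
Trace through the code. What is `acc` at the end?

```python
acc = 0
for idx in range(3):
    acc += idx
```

Let's trace through this code step by step.

Initialize: acc = 0
Entering loop: for idx in range(3):

After execution: acc = 3
3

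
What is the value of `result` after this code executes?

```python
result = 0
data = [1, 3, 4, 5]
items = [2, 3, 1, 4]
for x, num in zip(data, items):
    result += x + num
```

Let's trace through this code step by step.

Initialize: result = 0
Initialize: data = [1, 3, 4, 5]
Initialize: items = [2, 3, 1, 4]
Entering loop: for x, num in zip(data, items):

After execution: result = 23
23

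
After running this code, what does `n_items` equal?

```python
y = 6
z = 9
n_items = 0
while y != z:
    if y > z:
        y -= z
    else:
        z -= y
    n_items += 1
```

Let's trace through this code step by step.

Initialize: y = 6
Initialize: z = 9
Initialize: n_items = 0
Entering loop: while y != z:

After execution: n_items = 2
2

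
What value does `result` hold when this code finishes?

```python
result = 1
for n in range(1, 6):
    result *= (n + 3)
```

Let's trace through this code step by step.

Initialize: result = 1
Entering loop: for n in range(1, 6):

After execution: result = 6720
6720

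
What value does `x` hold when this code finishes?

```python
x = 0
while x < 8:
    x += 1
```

Let's trace through this code step by step.

Initialize: x = 0
Entering loop: while x < 8:

After execution: x = 8
8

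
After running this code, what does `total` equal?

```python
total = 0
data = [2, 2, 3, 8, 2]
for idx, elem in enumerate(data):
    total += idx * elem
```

Let's trace through this code step by step.

Initialize: total = 0
Initialize: data = [2, 2, 3, 8, 2]
Entering loop: for idx, elem in enumerate(data):

After execution: total = 40
40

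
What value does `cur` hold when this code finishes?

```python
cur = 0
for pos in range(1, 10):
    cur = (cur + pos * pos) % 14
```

Let's trace through this code step by step.

Initialize: cur = 0
Entering loop: for pos in range(1, 10):

After execution: cur = 5
5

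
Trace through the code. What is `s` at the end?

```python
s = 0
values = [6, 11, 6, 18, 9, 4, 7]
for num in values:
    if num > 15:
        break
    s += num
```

Let's trace through this code step by step.

Initialize: s = 0
Initialize: values = [6, 11, 6, 18, 9, 4, 7]
Entering loop: for num in values:

After execution: s = 23
23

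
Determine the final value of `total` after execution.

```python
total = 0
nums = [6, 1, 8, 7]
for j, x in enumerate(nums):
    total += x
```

Let's trace through this code step by step.

Initialize: total = 0
Initialize: nums = [6, 1, 8, 7]
Entering loop: for j, x in enumerate(nums):

After execution: total = 22
22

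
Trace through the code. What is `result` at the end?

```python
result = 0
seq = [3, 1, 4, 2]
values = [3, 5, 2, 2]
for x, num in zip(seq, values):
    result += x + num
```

Let's trace through this code step by step.

Initialize: result = 0
Initialize: seq = [3, 1, 4, 2]
Initialize: values = [3, 5, 2, 2]
Entering loop: for x, num in zip(seq, values):

After execution: result = 22
22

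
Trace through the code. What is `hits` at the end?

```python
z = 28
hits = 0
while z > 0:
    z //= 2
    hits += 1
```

Let's trace through this code step by step.

Initialize: z = 28
Initialize: hits = 0
Entering loop: while z > 0:

After execution: hits = 5
5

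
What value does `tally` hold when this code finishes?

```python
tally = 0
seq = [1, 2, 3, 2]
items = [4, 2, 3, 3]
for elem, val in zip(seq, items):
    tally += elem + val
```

Let's trace through this code step by step.

Initialize: tally = 0
Initialize: seq = [1, 2, 3, 2]
Initialize: items = [4, 2, 3, 3]
Entering loop: for elem, val in zip(seq, items):

After execution: tally = 20
20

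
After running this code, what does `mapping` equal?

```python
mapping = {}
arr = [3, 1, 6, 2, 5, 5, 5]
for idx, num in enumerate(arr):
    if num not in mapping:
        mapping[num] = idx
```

Let's trace through this code step by step.

Initialize: mapping = {}
Initialize: arr = [3, 1, 6, 2, 5, 5, 5]
Entering loop: for idx, num in enumerate(arr):

After execution: mapping = {3: 0, 1: 1, 6: 2, 2: 3, 5: 4}
{3: 0, 1: 1, 6: 2, 2: 3, 5: 4}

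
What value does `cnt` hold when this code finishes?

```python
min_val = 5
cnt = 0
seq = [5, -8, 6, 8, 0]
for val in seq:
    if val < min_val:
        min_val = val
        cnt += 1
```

Let's trace through this code step by step.

Initialize: min_val = 5
Initialize: cnt = 0
Initialize: seq = [5, -8, 6, 8, 0]
Entering loop: for val in seq:

After execution: cnt = 1
1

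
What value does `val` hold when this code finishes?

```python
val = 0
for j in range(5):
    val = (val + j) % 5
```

Let's trace through this code step by step.

Initialize: val = 0
Entering loop: for j in range(5):

After execution: val = 0
0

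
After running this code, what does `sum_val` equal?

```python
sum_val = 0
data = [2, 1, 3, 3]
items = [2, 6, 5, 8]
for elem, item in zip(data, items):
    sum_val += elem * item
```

Let's trace through this code step by step.

Initialize: sum_val = 0
Initialize: data = [2, 1, 3, 3]
Initialize: items = [2, 6, 5, 8]
Entering loop: for elem, item in zip(data, items):

After execution: sum_val = 49
49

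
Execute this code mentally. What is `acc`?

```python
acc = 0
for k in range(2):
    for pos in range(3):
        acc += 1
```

Let's trace through this code step by step.

Initialize: acc = 0
Entering loop: for k in range(2):

After execution: acc = 6
6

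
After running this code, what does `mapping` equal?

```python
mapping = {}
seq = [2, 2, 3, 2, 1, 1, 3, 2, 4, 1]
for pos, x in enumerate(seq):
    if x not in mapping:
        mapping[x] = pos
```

Let's trace through this code step by step.

Initialize: mapping = {}
Initialize: seq = [2, 2, 3, 2, 1, 1, 3, 2, 4, 1]
Entering loop: for pos, x in enumerate(seq):

After execution: mapping = {2: 0, 3: 2, 1: 4, 4: 8}
{2: 0, 3: 2, 1: 4, 4: 8}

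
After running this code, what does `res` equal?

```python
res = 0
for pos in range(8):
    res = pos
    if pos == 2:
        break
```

Let's trace through this code step by step.

Initialize: res = 0
Entering loop: for pos in range(8):

After execution: res = 2
2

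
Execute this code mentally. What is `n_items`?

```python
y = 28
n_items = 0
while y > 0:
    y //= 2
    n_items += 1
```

Let's trace through this code step by step.

Initialize: y = 28
Initialize: n_items = 0
Entering loop: while y > 0:

After execution: n_items = 5
5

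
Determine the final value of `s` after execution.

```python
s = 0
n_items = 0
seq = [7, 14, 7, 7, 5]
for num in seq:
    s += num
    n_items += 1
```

Let's trace through this code step by step.

Initialize: s = 0
Initialize: n_items = 0
Initialize: seq = [7, 14, 7, 7, 5]
Entering loop: for num in seq:

After execution: s = 40
40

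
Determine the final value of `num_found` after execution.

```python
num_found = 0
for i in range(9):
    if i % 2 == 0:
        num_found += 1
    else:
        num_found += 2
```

Let's trace through this code step by step.

Initialize: num_found = 0
Entering loop: for i in range(9):

After execution: num_found = 13
13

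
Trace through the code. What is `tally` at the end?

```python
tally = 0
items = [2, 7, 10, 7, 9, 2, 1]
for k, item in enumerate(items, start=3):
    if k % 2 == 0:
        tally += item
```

Let's trace through this code step by step.

Initialize: tally = 0
Initialize: items = [2, 7, 10, 7, 9, 2, 1]
Entering loop: for k, item in enumerate(items, start=3):

After execution: tally = 16
16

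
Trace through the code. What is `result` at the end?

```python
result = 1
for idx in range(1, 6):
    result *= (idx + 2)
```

Let's trace through this code step by step.

Initialize: result = 1
Entering loop: for idx in range(1, 6):

After execution: result = 2520
2520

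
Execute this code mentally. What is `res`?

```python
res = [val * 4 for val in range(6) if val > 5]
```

Let's trace through this code step by step.

Initialize: res = [val * 4 for val in range(6) if val > 5]

After execution: res = []
[]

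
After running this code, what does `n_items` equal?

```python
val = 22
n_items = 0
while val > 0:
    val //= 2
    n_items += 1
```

Let's trace through this code step by step.

Initialize: val = 22
Initialize: n_items = 0
Entering loop: while val > 0:

After execution: n_items = 5
5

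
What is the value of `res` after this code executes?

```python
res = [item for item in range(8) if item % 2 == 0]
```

Let's trace through this code step by step.

Initialize: res = [item for item in range(8) if item % 2 == 0]

After execution: res = [0, 2, 4, 6]
[0, 2, 4, 6]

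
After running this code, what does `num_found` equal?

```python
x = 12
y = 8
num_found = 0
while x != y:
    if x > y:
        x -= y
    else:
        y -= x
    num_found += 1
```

Let's trace through this code step by step.

Initialize: x = 12
Initialize: y = 8
Initialize: num_found = 0
Entering loop: while x != y:

After execution: num_found = 2
2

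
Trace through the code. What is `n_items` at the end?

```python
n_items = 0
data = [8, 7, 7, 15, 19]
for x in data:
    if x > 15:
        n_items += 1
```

Let's trace through this code step by step.

Initialize: n_items = 0
Initialize: data = [8, 7, 7, 15, 19]
Entering loop: for x in data:

After execution: n_items = 1
1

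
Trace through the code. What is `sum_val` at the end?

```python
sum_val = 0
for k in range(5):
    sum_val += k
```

Let's trace through this code step by step.

Initialize: sum_val = 0
Entering loop: for k in range(5):

After execution: sum_val = 10
10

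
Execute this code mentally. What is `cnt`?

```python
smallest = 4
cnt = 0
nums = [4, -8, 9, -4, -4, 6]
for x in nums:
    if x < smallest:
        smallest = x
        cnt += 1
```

Let's trace through this code step by step.

Initialize: smallest = 4
Initialize: cnt = 0
Initialize: nums = [4, -8, 9, -4, -4, 6]
Entering loop: for x in nums:

After execution: cnt = 1
1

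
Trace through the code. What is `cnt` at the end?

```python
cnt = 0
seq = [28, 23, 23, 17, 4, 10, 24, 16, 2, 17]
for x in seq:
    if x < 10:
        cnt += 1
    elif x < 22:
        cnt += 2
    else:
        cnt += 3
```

Let's trace through this code step by step.

Initialize: cnt = 0
Initialize: seq = [28, 23, 23, 17, 4, 10, 24, 16, 2, 17]
Entering loop: for x in seq:

After execution: cnt = 22
22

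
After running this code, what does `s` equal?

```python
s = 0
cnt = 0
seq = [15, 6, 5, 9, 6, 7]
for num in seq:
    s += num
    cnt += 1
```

Let's trace through this code step by step.

Initialize: s = 0
Initialize: cnt = 0
Initialize: seq = [15, 6, 5, 9, 6, 7]
Entering loop: for num in seq:

After execution: s = 48
48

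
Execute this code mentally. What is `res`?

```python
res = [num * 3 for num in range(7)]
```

Let's trace through this code step by step.

Initialize: res = [num * 3 for num in range(7)]

After execution: res = [0, 3, 6, 9, 12, 15, 18]
[0, 3, 6, 9, 12, 15, 18]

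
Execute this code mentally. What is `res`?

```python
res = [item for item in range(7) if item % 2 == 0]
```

Let's trace through this code step by step.

Initialize: res = [item for item in range(7) if item % 2 == 0]

After execution: res = [0, 2, 4, 6]
[0, 2, 4, 6]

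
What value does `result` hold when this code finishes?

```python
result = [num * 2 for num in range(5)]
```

Let's trace through this code step by step.

Initialize: result = [num * 2 for num in range(5)]

After execution: result = [0, 2, 4, 6, 8]
[0, 2, 4, 6, 8]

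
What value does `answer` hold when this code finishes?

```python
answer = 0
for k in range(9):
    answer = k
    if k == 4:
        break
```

Let's trace through this code step by step.

Initialize: answer = 0
Entering loop: for k in range(9):

After execution: answer = 4
4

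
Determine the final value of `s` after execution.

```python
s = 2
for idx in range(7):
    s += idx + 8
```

Let's trace through this code step by step.

Initialize: s = 2
Entering loop: for idx in range(7):

After execution: s = 79
79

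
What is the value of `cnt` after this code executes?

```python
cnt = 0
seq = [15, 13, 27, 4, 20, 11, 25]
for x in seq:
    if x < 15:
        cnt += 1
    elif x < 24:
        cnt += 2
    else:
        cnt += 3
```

Let's trace through this code step by step.

Initialize: cnt = 0
Initialize: seq = [15, 13, 27, 4, 20, 11, 25]
Entering loop: for x in seq:

After execution: cnt = 13
13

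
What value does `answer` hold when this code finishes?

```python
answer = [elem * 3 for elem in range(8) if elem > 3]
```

Let's trace through this code step by step.

Initialize: answer = [elem * 3 for elem in range(8) if elem > 3]

After execution: answer = [12, 15, 18, 21]
[12, 15, 18, 21]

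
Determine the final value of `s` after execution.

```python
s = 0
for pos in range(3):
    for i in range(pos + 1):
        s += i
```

Let's trace through this code step by step.

Initialize: s = 0
Entering loop: for pos in range(3):

After execution: s = 4
4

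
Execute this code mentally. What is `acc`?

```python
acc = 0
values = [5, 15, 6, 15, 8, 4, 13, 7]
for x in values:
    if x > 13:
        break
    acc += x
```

Let's trace through this code step by step.

Initialize: acc = 0
Initialize: values = [5, 15, 6, 15, 8, 4, 13, 7]
Entering loop: for x in values:

After execution: acc = 5
5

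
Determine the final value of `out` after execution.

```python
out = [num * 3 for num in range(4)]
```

Let's trace through this code step by step.

Initialize: out = [num * 3 for num in range(4)]

After execution: out = [0, 3, 6, 9]
[0, 3, 6, 9]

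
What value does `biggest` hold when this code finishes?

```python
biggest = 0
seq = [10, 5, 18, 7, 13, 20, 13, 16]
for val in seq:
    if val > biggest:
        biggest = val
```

Let's trace through this code step by step.

Initialize: biggest = 0
Initialize: seq = [10, 5, 18, 7, 13, 20, 13, 16]
Entering loop: for val in seq:

After execution: biggest = 20
20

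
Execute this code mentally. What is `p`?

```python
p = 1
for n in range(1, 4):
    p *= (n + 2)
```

Let's trace through this code step by step.

Initialize: p = 1
Entering loop: for n in range(1, 4):

After execution: p = 60
60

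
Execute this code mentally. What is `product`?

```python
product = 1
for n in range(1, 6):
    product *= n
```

Let's trace through this code step by step.

Initialize: product = 1
Entering loop: for n in range(1, 6):

After execution: product = 120
120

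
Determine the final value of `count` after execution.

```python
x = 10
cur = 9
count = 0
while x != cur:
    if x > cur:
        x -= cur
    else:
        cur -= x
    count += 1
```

Let's trace through this code step by step.

Initialize: x = 10
Initialize: cur = 9
Initialize: count = 0
Entering loop: while x != cur:

After execution: count = 9
9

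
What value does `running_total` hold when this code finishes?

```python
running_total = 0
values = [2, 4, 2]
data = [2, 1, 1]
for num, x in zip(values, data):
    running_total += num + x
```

Let's trace through this code step by step.

Initialize: running_total = 0
Initialize: values = [2, 4, 2]
Initialize: data = [2, 1, 1]
Entering loop: for num, x in zip(values, data):

After execution: running_total = 12
12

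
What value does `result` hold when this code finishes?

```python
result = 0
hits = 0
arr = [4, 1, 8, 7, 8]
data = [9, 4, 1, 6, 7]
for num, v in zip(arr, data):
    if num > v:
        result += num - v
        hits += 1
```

Let's trace through this code step by step.

Initialize: result = 0
Initialize: hits = 0
Initialize: arr = [4, 1, 8, 7, 8]
Initialize: data = [9, 4, 1, 6, 7]
Entering loop: for num, v in zip(arr, data):

After execution: result = 9
9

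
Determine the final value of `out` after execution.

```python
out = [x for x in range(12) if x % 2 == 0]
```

Let's trace through this code step by step.

Initialize: out = [x for x in range(12) if x % 2 == 0]

After execution: out = [0, 2, 4, 6, 8, 10]
[0, 2, 4, 6, 8, 10]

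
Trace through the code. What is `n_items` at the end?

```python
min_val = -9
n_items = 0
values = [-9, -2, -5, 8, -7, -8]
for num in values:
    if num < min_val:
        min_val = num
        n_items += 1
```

Let's trace through this code step by step.

Initialize: min_val = -9
Initialize: n_items = 0
Initialize: values = [-9, -2, -5, 8, -7, -8]
Entering loop: for num in values:

After execution: n_items = 0
0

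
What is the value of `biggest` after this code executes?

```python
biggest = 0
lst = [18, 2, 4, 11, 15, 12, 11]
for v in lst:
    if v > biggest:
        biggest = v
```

Let's trace through this code step by step.

Initialize: biggest = 0
Initialize: lst = [18, 2, 4, 11, 15, 12, 11]
Entering loop: for v in lst:

After execution: biggest = 18
18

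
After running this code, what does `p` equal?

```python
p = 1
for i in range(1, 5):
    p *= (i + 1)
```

Let's trace through this code step by step.

Initialize: p = 1
Entering loop: for i in range(1, 5):

After execution: p = 120
120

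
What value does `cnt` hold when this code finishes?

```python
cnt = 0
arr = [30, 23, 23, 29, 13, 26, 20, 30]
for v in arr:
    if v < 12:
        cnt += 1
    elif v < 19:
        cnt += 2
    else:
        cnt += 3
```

Let's trace through this code step by step.

Initialize: cnt = 0
Initialize: arr = [30, 23, 23, 29, 13, 26, 20, 30]
Entering loop: for v in arr:

After execution: cnt = 23
23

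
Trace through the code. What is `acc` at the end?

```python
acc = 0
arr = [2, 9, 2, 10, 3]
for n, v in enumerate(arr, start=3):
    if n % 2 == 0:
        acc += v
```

Let's trace through this code step by step.

Initialize: acc = 0
Initialize: arr = [2, 9, 2, 10, 3]
Entering loop: for n, v in enumerate(arr, start=3):

After execution: acc = 19
19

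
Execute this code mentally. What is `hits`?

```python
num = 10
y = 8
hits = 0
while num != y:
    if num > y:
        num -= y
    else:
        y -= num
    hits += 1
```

Let's trace through this code step by step.

Initialize: num = 10
Initialize: y = 8
Initialize: hits = 0
Entering loop: while num != y:

After execution: hits = 4
4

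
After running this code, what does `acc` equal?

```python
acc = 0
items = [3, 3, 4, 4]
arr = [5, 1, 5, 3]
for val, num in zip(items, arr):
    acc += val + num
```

Let's trace through this code step by step.

Initialize: acc = 0
Initialize: items = [3, 3, 4, 4]
Initialize: arr = [5, 1, 5, 3]
Entering loop: for val, num in zip(items, arr):

After execution: acc = 28
28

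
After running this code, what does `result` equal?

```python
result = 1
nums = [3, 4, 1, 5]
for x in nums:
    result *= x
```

Let's trace through this code step by step.

Initialize: result = 1
Initialize: nums = [3, 4, 1, 5]
Entering loop: for x in nums:

After execution: result = 60
60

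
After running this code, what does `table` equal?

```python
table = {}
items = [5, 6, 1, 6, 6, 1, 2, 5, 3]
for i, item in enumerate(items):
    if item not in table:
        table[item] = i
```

Let's trace through this code step by step.

Initialize: table = {}
Initialize: items = [5, 6, 1, 6, 6, 1, 2, 5, 3]
Entering loop: for i, item in enumerate(items):

After execution: table = {5: 0, 6: 1, 1: 2, 2: 6, 3: 8}
{5: 0, 6: 1, 1: 2, 2: 6, 3: 8}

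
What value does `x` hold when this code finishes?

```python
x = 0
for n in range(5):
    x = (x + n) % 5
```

Let's trace through this code step by step.

Initialize: x = 0
Entering loop: for n in range(5):

After execution: x = 0
0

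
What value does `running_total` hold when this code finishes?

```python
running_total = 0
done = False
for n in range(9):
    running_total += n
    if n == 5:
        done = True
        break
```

Let's trace through this code step by step.

Initialize: running_total = 0
Initialize: done = False
Entering loop: for n in range(9):

After execution: running_total = 15
15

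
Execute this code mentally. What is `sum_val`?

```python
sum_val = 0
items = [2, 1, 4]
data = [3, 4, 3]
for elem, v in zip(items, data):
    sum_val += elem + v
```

Let's trace through this code step by step.

Initialize: sum_val = 0
Initialize: items = [2, 1, 4]
Initialize: data = [3, 4, 3]
Entering loop: for elem, v in zip(items, data):

After execution: sum_val = 17
17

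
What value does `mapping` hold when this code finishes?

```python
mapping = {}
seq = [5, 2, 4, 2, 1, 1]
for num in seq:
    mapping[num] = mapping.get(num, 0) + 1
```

Let's trace through this code step by step.

Initialize: mapping = {}
Initialize: seq = [5, 2, 4, 2, 1, 1]
Entering loop: for num in seq:

After execution: mapping = {5: 1, 2: 2, 4: 1, 1: 2}
{5: 1, 2: 2, 4: 1, 1: 2}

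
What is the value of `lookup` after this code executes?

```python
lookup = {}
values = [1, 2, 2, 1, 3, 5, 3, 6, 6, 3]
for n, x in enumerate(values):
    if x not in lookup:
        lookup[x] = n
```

Let's trace through this code step by step.

Initialize: lookup = {}
Initialize: values = [1, 2, 2, 1, 3, 5, 3, 6, 6, 3]
Entering loop: for n, x in enumerate(values):

After execution: lookup = {1: 0, 2: 1, 3: 4, 5: 5, 6: 7}
{1: 0, 2: 1, 3: 4, 5: 5, 6: 7}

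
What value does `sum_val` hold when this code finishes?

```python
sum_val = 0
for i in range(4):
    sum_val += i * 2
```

Let's trace through this code step by step.

Initialize: sum_val = 0
Entering loop: for i in range(4):

After execution: sum_val = 12
12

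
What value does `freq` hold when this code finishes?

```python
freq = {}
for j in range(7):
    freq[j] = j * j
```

Let's trace through this code step by step.

Initialize: freq = {}
Entering loop: for j in range(7):

After execution: freq = {0: 0, 1: 1, 2: 4, 3: 9, 4: 16, 5: 25, 6: 36}
{0: 0, 1: 1, 2: 4, 3: 9, 4: 16, 5: 25, 6: 36}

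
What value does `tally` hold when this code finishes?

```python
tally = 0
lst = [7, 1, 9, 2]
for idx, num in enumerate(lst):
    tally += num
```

Let's trace through this code step by step.

Initialize: tally = 0
Initialize: lst = [7, 1, 9, 2]
Entering loop: for idx, num in enumerate(lst):

After execution: tally = 19
19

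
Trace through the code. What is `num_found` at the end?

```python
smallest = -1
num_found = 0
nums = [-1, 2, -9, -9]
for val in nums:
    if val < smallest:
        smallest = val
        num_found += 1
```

Let's trace through this code step by step.

Initialize: smallest = -1
Initialize: num_found = 0
Initialize: nums = [-1, 2, -9, -9]
Entering loop: for val in nums:

After execution: num_found = 1
1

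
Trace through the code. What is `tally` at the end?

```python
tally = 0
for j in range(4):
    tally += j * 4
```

Let's trace through this code step by step.

Initialize: tally = 0
Entering loop: for j in range(4):

After execution: tally = 24
24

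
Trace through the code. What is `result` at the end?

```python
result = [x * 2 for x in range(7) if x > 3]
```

Let's trace through this code step by step.

Initialize: result = [x * 2 for x in range(7) if x > 3]

After execution: result = [8, 10, 12]
[8, 10, 12]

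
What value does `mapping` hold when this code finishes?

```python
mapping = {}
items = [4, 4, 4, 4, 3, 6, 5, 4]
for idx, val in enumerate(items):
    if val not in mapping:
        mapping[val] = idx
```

Let's trace through this code step by step.

Initialize: mapping = {}
Initialize: items = [4, 4, 4, 4, 3, 6, 5, 4]
Entering loop: for idx, val in enumerate(items):

After execution: mapping = {4: 0, 3: 4, 6: 5, 5: 6}
{4: 0, 3: 4, 6: 5, 5: 6}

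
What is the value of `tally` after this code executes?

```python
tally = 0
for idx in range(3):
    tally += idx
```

Let's trace through this code step by step.

Initialize: tally = 0
Entering loop: for idx in range(3):

After execution: tally = 3
3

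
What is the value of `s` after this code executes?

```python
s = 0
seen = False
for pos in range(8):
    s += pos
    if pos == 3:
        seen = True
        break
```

Let's trace through this code step by step.

Initialize: s = 0
Initialize: seen = False
Entering loop: for pos in range(8):

After execution: s = 6
6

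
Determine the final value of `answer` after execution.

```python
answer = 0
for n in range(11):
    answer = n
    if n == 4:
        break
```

Let's trace through this code step by step.

Initialize: answer = 0
Entering loop: for n in range(11):

After execution: answer = 4
4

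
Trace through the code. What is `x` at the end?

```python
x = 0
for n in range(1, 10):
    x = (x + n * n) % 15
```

Let's trace through this code step by step.

Initialize: x = 0
Entering loop: for n in range(1, 10):

After execution: x = 0
0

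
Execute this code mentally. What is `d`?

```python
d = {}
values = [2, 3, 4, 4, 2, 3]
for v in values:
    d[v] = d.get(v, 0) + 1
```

Let's trace through this code step by step.

Initialize: d = {}
Initialize: values = [2, 3, 4, 4, 2, 3]
Entering loop: for v in values:

After execution: d = {2: 2, 3: 2, 4: 2}
{2: 2, 3: 2, 4: 2}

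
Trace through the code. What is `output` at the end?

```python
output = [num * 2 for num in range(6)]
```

Let's trace through this code step by step.

Initialize: output = [num * 2 for num in range(6)]

After execution: output = [0, 2, 4, 6, 8, 10]
[0, 2, 4, 6, 8, 10]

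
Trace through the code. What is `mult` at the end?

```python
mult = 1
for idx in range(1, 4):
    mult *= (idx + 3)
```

Let's trace through this code step by step.

Initialize: mult = 1
Entering loop: for idx in range(1, 4):

After execution: mult = 120
120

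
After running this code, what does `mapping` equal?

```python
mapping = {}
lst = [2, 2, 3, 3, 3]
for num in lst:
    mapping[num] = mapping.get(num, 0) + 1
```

Let's trace through this code step by step.

Initialize: mapping = {}
Initialize: lst = [2, 2, 3, 3, 3]
Entering loop: for num in lst:

After execution: mapping = {2: 2, 3: 3}
{2: 2, 3: 3}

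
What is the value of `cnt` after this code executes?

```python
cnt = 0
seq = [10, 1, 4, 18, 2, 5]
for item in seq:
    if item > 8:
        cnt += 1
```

Let's trace through this code step by step.

Initialize: cnt = 0
Initialize: seq = [10, 1, 4, 18, 2, 5]
Entering loop: for item in seq:

After execution: cnt = 2
2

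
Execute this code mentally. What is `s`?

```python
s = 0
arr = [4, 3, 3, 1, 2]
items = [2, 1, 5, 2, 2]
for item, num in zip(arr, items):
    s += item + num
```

Let's trace through this code step by step.

Initialize: s = 0
Initialize: arr = [4, 3, 3, 1, 2]
Initialize: items = [2, 1, 5, 2, 2]
Entering loop: for item, num in zip(arr, items):

After execution: s = 25
25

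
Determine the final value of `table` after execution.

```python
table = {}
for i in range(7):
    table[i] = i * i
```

Let's trace through this code step by step.

Initialize: table = {}
Entering loop: for i in range(7):

After execution: table = {0: 0, 1: 1, 2: 4, 3: 9, 4: 16, 5: 25, 6: 36}
{0: 0, 1: 1, 2: 4, 3: 9, 4: 16, 5: 25, 6: 36}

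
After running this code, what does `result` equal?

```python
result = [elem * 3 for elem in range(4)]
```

Let's trace through this code step by step.

Initialize: result = [elem * 3 for elem in range(4)]

After execution: result = [0, 3, 6, 9]
[0, 3, 6, 9]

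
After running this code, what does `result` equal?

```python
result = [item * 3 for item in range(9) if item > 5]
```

Let's trace through this code step by step.

Initialize: result = [item * 3 for item in range(9) if item > 5]

After execution: result = [18, 21, 24]
[18, 21, 24]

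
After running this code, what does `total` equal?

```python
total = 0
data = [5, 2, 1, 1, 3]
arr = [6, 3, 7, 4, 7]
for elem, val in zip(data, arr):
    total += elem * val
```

Let's trace through this code step by step.

Initialize: total = 0
Initialize: data = [5, 2, 1, 1, 3]
Initialize: arr = [6, 3, 7, 4, 7]
Entering loop: for elem, val in zip(data, arr):

After execution: total = 68
68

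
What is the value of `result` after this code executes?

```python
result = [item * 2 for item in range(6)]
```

Let's trace through this code step by step.

Initialize: result = [item * 2 for item in range(6)]

After execution: result = [0, 2, 4, 6, 8, 10]
[0, 2, 4, 6, 8, 10]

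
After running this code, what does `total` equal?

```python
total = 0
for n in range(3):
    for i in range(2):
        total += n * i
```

Let's trace through this code step by step.

Initialize: total = 0
Entering loop: for n in range(3):

After execution: total = 3
3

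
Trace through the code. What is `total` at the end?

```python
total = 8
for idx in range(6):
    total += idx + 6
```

Let's trace through this code step by step.

Initialize: total = 8
Entering loop: for idx in range(6):

After execution: total = 59
59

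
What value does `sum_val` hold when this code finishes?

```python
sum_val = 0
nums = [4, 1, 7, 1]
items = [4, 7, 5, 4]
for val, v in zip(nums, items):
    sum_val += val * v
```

Let's trace through this code step by step.

Initialize: sum_val = 0
Initialize: nums = [4, 1, 7, 1]
Initialize: items = [4, 7, 5, 4]
Entering loop: for val, v in zip(nums, items):

After execution: sum_val = 62
62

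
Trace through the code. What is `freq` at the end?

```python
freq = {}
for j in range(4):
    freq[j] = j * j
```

Let's trace through this code step by step.

Initialize: freq = {}
Entering loop: for j in range(4):

After execution: freq = {0: 0, 1: 1, 2: 4, 3: 9}
{0: 0, 1: 1, 2: 4, 3: 9}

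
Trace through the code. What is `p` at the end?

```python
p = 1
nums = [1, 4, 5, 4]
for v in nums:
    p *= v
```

Let's trace through this code step by step.

Initialize: p = 1
Initialize: nums = [1, 4, 5, 4]
Entering loop: for v in nums:

After execution: p = 80
80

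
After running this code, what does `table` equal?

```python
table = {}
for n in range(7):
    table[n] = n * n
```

Let's trace through this code step by step.

Initialize: table = {}
Entering loop: for n in range(7):

After execution: table = {0: 0, 1: 1, 2: 4, 3: 9, 4: 16, 5: 25, 6: 36}
{0: 0, 1: 1, 2: 4, 3: 9, 4: 16, 5: 25, 6: 36}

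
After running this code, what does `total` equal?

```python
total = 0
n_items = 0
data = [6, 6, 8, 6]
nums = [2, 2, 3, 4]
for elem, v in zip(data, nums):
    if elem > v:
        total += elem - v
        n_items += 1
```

Let's trace through this code step by step.

Initialize: total = 0
Initialize: n_items = 0
Initialize: data = [6, 6, 8, 6]
Initialize: nums = [2, 2, 3, 4]
Entering loop: for elem, v in zip(data, nums):

After execution: total = 15
15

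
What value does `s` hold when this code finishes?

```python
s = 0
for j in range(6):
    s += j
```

Let's trace through this code step by step.

Initialize: s = 0
Entering loop: for j in range(6):

After execution: s = 15
15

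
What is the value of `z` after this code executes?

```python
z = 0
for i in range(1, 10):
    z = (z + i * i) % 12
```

Let's trace through this code step by step.

Initialize: z = 0
Entering loop: for i in range(1, 10):

After execution: z = 9
9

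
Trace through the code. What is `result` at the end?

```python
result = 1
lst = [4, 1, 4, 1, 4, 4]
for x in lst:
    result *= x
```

Let's trace through this code step by step.

Initialize: result = 1
Initialize: lst = [4, 1, 4, 1, 4, 4]
Entering loop: for x in lst:

After execution: result = 256
256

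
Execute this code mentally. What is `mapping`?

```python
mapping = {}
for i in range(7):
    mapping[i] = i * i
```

Let's trace through this code step by step.

Initialize: mapping = {}
Entering loop: for i in range(7):

After execution: mapping = {0: 0, 1: 1, 2: 4, 3: 9, 4: 16, 5: 25, 6: 36}
{0: 0, 1: 1, 2: 4, 3: 9, 4: 16, 5: 25, 6: 36}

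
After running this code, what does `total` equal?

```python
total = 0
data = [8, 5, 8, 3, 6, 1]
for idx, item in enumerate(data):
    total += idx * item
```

Let's trace through this code step by step.

Initialize: total = 0
Initialize: data = [8, 5, 8, 3, 6, 1]
Entering loop: for idx, item in enumerate(data):

After execution: total = 59
59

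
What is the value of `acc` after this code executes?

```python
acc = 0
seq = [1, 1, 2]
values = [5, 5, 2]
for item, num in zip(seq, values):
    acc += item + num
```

Let's trace through this code step by step.

Initialize: acc = 0
Initialize: seq = [1, 1, 2]
Initialize: values = [5, 5, 2]
Entering loop: for item, num in zip(seq, values):

After execution: acc = 16
16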